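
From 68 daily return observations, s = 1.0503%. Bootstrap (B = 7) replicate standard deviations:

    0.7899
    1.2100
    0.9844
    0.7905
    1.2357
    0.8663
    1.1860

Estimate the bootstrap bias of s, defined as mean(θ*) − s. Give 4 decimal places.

mean(θ*) = (0.7899 + 1.2100 + 0.9844 + 0.7905 + 1.2357 + 0.8663 + 1.1860) / 7 = 1.00897
bias = 1.00897 − 1.0503

bias = −0.0413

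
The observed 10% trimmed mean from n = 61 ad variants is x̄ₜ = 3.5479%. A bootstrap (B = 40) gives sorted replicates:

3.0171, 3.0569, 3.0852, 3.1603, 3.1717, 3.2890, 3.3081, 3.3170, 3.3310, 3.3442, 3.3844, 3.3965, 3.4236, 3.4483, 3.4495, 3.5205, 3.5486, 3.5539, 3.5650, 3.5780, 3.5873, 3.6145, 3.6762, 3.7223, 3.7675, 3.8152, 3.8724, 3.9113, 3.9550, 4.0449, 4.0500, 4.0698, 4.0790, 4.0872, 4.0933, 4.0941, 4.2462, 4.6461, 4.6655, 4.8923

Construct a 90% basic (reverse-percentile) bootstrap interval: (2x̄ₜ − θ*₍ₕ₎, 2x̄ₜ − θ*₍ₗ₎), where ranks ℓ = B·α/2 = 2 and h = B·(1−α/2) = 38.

Percentile endpoints at ranks 2 and 38: θ*₍2₎ = 3.0569, θ*₍38₎ = 4.6461.
Basic interval reflects these around x̄ₜ:
  lower = 2 × 3.5479 − 4.6461 = 2.4497
  upper = 2 × 3.5479 − 3.0569 = 4.0389

(2.4497, 4.0389)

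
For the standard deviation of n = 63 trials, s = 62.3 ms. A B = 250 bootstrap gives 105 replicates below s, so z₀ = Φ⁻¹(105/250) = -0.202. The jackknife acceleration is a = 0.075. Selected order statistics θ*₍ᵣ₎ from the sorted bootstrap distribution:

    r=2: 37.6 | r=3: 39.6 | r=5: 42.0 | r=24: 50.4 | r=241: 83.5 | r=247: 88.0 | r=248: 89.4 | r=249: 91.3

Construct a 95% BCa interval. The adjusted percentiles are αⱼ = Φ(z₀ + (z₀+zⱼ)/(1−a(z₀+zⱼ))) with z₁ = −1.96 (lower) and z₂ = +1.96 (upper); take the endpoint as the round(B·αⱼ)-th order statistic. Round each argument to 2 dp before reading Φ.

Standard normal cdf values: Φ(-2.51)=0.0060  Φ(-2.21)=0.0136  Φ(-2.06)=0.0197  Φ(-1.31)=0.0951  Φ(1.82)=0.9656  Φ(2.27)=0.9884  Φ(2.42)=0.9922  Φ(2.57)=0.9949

Lower: z₀ + z₁ = -0.202 + (-1.960) = -2.162; 1 − a(z₀+z₁) = 1 − (0.075)(-2.162) = 1.1622; argument = -0.202 + (-2.162)/1.1622 = -2.0623 → -2.06.
α₁ = Φ(-2.06) = 0.0197; rank = round(250 × 0.0197) = 5; θ*₍5₎ = 42.0.
Upper: z₀ + z₂ = 1.758; 1 − a(z₀+z₂) = 0.8681; argument = 1.8230 → 1.82; α₂ = 0.9656; rank = 241; θ*₍241₎ = 83.5.

(42.0, 83.5)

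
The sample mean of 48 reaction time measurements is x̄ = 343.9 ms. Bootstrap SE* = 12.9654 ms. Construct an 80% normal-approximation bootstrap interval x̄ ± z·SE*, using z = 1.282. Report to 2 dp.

(327.28, 360.52)

Margin = 1.282 × 12.9654 = 16.622
Interval: 343.9 ± 16.622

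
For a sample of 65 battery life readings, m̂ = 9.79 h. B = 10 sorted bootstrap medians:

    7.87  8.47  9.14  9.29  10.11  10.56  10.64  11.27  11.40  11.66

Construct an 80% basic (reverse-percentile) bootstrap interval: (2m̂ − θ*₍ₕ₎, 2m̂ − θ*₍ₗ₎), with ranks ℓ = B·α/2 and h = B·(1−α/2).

(8.18, 11.71)

Percentile endpoints at ranks 1 and 9: θ*₍1₎ = 7.87, θ*₍9₎ = 11.40.
Basic interval reflects these around m̂:
  lower = 2 × 9.79 − 11.40 = 8.18
  upper = 2 × 9.79 − 7.87 = 11.71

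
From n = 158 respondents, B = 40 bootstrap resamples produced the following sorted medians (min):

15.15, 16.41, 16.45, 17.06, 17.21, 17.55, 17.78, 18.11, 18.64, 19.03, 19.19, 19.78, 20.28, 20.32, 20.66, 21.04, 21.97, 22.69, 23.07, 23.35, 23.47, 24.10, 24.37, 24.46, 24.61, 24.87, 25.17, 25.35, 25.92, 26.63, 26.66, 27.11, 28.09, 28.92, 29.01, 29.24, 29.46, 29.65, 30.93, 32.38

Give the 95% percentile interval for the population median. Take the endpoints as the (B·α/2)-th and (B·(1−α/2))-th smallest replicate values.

α = 0.05; lower rank = 40 × 0.025 = 1; upper rank = 40 × 0.975 = 39.
The 1st smallest replicate is 15.15; the 39th is 30.93.

(15.15, 30.93)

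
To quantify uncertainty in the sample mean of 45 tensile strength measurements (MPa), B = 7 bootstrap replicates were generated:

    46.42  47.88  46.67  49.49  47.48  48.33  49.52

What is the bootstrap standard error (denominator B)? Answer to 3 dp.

SE* = 1.145

Bootstrap SE is the standard deviation of the 7 replicate means.
Mean of replicates: (46.42 + 47.88 + 46.67 + 49.49 + 47.48 + 48.33 + 49.52) / 7 = 335.7900 / 7 = 47.9700
Sum of squared deviations: (−1.5500)² + (−0.0900)² + (−1.3000)² + (+1.5200)² + (−0.4900)² + (+0.3600)² + (+1.5500)² = 9.1832
Variance = 9.1832 / 7 = 1.3119
SE* = √1.3119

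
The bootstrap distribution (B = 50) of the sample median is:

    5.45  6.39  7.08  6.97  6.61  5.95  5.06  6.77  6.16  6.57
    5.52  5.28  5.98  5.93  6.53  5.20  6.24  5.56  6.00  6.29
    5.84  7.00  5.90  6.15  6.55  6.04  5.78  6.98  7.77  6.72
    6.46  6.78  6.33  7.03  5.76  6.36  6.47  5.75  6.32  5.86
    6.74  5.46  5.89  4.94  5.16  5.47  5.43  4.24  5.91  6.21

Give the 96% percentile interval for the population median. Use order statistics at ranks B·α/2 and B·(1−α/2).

Sorted replicates: 4.24, 4.94, 5.06, 5.16, 5.20, 5.28, 5.43, 5.45, 5.46, 5.47, 5.52, 5.56, 5.75, 5.76, 5.78, 5.84, 5.86, 5.89, 5.90, 5.91, 5.93, 5.95, 5.98, 6.00, 6.04, 6.15, 6.16, 6.21, 6.24, 6.29, 6.32, 6.33, 6.36, 6.39, 6.46, 6.47, 6.53, 6.55, 6.57, 6.61, 6.72, 6.74, 6.77, 6.78, 6.97, 6.98, 7.00, 7.03, 7.08, 7.77
α = 0.04; lower rank = 50 × 0.020 = 1; upper rank = 50 × 0.980 = 49.
The 1st smallest replicate is 4.24; the 49th is 7.08.

(4.24, 7.08)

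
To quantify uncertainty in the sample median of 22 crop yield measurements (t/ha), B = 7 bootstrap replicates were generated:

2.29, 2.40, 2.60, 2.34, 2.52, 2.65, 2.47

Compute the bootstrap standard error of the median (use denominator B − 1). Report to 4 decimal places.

SE* = 0.1329

Bootstrap SE is the standard deviation of the 7 replicate medians.
Mean of replicates: (2.29 + 2.40 + 2.60 + 2.34 + 2.52 + 2.65 + 2.47) / 7 = 17.27000 / 7 = 2.46714
Sum of squared deviations: (−0.17714)² + (−0.06714)² + (+0.13286)² + (−0.12714)² + (+0.05286)² + (+0.18286)² + (+0.00286)² = 0.10594
Variance = 0.10594 / 6 = 0.01766
SE* = √0.01766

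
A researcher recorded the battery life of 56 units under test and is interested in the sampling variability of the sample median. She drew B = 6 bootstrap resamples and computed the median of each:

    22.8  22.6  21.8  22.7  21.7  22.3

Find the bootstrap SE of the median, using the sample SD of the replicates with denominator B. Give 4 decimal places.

SE* = 0.4298

Bootstrap SE is the standard deviation of the 6 replicate medians.
Mean of replicates: (22.8 + 22.6 + 21.8 + 22.7 + 21.7 + 22.3) / 6 = 133.90000 / 6 = 22.31667
Sum of squared deviations: (+0.48333)² + (+0.28333)² + (−0.51667)² + (+0.38333)² + (−0.61667)² + (−0.01667)² = 1.10833
Variance = 1.10833 / 6 = 0.18472
SE* = √0.18472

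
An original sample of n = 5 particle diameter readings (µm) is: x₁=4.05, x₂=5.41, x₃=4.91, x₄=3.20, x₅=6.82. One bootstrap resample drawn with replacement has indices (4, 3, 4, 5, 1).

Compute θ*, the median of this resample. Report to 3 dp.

Resample values: 3.20, 4.91, 3.20, 6.82, 4.05.
Sorted: 3.20, 3.20, 4.05, 4.91, 6.82
Median = middle value = 4.050

θ* = 4.050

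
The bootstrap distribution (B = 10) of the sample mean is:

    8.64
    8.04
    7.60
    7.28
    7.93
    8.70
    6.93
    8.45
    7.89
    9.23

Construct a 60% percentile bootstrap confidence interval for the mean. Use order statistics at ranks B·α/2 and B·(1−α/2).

Sorted replicates: 6.93, 7.28, 7.60, 7.89, 7.93, 8.04, 8.45, 8.64, 8.70, 9.23
α = 0.40; lower rank = 10 × 0.200 = 2; upper rank = 10 × 0.800 = 8.
The 2nd smallest replicate is 7.28; the 8th is 8.64.

(7.28, 8.64)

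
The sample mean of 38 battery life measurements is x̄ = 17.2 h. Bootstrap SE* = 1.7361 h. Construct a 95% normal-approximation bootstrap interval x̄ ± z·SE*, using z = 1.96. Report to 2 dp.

(13.80, 20.60)

Margin = 1.96 × 1.7361 = 3.403
Interval: 17.2 ± 3.403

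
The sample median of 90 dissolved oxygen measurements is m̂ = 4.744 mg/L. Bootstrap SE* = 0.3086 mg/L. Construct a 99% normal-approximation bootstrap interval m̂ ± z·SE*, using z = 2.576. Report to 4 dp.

(3.9490, 5.5390)

Margin = 2.576 × 0.3086 = 0.79495
Interval: 4.744 ± 0.79495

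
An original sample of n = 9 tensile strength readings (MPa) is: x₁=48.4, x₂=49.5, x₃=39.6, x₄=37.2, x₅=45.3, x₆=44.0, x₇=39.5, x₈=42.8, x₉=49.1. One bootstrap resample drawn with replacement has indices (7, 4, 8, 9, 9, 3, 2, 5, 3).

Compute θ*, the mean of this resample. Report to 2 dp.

θ* = 43.52

Resample values: 39.5, 37.2, 42.8, 49.1, 49.1, 39.6, 49.5, 45.3, 39.6.
Mean = (39.5 + 37.2 + 42.8 + 49.1 + 49.1 + 39.6 + 49.5 + 45.3 + 39.6) / 9 = 391.70 / 9 = 43.52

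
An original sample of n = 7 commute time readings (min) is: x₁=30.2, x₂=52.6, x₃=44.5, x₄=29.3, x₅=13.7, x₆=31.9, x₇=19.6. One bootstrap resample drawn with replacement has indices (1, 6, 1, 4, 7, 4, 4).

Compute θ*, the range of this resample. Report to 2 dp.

θ* = 12.30

Resample values: 30.2, 31.9, 30.2, 29.3, 19.6, 29.3, 29.3.
Range = 31.9 − 19.6 = 12.30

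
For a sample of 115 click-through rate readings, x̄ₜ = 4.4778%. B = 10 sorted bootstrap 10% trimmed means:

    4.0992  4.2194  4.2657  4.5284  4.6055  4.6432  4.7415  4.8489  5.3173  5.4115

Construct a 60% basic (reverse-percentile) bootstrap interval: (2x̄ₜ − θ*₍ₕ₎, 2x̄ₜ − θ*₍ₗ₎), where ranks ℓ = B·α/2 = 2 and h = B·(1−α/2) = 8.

Percentile endpoints at ranks 2 and 8: θ*₍2₎ = 4.2194, θ*₍8₎ = 4.8489.
Basic interval reflects these around x̄ₜ:
  lower = 2 × 4.4778 − 4.8489 = 4.1067
  upper = 2 × 4.4778 − 4.2194 = 4.7362

(4.1067, 4.7362)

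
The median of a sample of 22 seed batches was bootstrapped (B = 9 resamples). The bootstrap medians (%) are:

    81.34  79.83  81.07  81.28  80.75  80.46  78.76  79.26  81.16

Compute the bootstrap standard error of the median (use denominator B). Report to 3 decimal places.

Bootstrap SE is the standard deviation of the 9 replicate medians.
Mean of replicates: (81.34 + 79.83 + 81.07 + 81.28 + 80.75 + 80.46 + 78.76 + 79.26 + 81.16) / 9 = 723.9100 / 9 = 80.4344
Sum of squared deviations: (+0.9056)² + (−0.6044)² + (+0.6356)² + (+0.8456)² + (+0.3156)² + (+0.0256)² + (−1.6744)² + (−1.1744)² + (+0.7256)² = 7.1140
Variance = 7.1140 / 9 = 0.7904
SE* = √0.7904

SE* = 0.889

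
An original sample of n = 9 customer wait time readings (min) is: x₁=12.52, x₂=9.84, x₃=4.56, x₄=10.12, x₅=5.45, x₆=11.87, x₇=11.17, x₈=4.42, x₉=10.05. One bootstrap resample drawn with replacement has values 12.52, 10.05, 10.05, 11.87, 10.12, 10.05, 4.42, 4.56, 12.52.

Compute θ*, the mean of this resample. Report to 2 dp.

Mean = (12.52 + 10.05 + 10.05 + 11.87 + 10.12 + 10.05 + 4.42 + 4.56 + 12.52) / 9 = 86.160 / 9 = 9.57

θ* = 9.57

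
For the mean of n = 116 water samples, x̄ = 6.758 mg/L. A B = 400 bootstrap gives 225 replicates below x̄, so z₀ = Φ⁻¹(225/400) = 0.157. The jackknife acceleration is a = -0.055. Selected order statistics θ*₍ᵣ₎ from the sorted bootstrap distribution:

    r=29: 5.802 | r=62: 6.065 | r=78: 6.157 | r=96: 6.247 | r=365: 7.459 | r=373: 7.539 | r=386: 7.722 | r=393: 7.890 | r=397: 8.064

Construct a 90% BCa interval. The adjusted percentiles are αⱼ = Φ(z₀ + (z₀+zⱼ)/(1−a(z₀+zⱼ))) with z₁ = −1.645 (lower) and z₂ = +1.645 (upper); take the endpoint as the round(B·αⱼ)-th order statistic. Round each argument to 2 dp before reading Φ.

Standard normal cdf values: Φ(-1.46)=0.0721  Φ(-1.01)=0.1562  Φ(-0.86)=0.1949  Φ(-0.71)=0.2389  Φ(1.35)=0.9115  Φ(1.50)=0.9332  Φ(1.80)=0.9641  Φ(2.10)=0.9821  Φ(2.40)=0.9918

(5.802, 7.722)

Lower: z₀ + z₁ = 0.157 + (-1.645) = -1.488; 1 − a(z₀+z₁) = 1 − (-0.055)(-1.488) = 0.9182; argument = 0.157 + (-1.488)/0.9182 = -1.4636 → -1.46.
α₁ = Φ(-1.46) = 0.0721; rank = round(400 × 0.0721) = 29; θ*₍29₎ = 5.802.
Upper: z₀ + z₂ = 1.802; 1 − a(z₀+z₂) = 1.0991; argument = 1.7965 → 1.80; α₂ = 0.9641; rank = 386; θ*₍386₎ = 7.722.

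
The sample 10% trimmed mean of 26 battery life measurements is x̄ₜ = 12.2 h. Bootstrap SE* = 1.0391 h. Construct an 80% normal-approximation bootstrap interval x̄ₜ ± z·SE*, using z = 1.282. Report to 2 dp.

(10.87, 13.53)

Margin = 1.282 × 1.0391 = 1.332
Interval: 12.2 ± 1.332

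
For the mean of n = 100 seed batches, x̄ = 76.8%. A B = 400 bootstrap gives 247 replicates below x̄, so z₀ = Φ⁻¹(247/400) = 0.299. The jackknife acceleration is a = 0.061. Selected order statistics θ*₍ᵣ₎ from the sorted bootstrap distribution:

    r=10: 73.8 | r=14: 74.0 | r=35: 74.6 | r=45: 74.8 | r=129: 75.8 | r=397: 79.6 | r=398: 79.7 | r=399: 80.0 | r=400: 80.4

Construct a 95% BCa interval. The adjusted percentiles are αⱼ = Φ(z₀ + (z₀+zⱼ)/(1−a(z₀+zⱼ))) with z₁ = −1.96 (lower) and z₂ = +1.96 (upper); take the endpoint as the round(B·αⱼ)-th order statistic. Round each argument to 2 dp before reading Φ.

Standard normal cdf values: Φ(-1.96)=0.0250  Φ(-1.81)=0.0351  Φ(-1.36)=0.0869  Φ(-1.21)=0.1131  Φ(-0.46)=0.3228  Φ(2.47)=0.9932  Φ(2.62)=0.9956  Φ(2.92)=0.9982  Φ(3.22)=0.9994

(74.8, 80.0)

Lower: z₀ + z₁ = 0.299 + (-1.960) = -1.661; 1 − a(z₀+z₁) = 1 − (0.061)(-1.661) = 1.1013; argument = 0.299 + (-1.661)/1.1013 = -1.2092 → -1.21.
α₁ = Φ(-1.21) = 0.1131; rank = round(400 × 0.1131) = 45; θ*₍45₎ = 74.8.
Upper: z₀ + z₂ = 2.259; 1 − a(z₀+z₂) = 0.8622; argument = 2.9190 → 2.92; α₂ = 0.9982; rank = 399; θ*₍399₎ = 80.0.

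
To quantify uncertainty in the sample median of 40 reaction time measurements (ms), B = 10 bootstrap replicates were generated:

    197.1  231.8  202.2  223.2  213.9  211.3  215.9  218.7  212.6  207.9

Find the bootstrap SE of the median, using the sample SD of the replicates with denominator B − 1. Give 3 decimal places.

SE* = 9.975

Bootstrap SE is the standard deviation of the 10 replicate medians.
Mean of replicates: (197.1 + 231.8 + 202.2 + 223.2 + 213.9 + 211.3 + 215.9 + 218.7 + 212.6 + 207.9) / 10 = 2134.6000 / 10 = 213.4600
Sum of squared deviations: (−16.3600)² + (+18.3400)² + (−11.2600)² + (+9.7400)² + (+0.4400)² + (−2.1600)² + (+2.4400)² + (+5.2400)² + (−0.8600)² + (−5.5600)² = 895.5840
Variance = 895.5840 / 9 = 99.5093
SE* = √99.5093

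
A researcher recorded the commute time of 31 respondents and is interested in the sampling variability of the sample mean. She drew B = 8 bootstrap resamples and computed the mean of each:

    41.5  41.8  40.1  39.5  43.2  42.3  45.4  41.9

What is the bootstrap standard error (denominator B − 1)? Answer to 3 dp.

SE* = 1.822

Bootstrap SE is the standard deviation of the 8 replicate means.
Mean of replicates: (41.5 + 41.8 + 40.1 + 39.5 + 43.2 + 42.3 + 45.4 + 41.9) / 8 = 335.7000 / 8 = 41.9625
Sum of squared deviations: (−0.4625)² + (−0.1625)² + (−1.8625)² + (−2.4625)² + (+1.2375)² + (+0.3375)² + (+3.4375)² + (−0.0625)² = 23.2387
Variance = 23.2387 / 7 = 3.3198
SE* = √3.3198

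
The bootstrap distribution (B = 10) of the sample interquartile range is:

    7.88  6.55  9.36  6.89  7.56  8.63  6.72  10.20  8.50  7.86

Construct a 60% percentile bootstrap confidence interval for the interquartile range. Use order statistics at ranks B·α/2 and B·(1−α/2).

Sorted replicates: 6.55, 6.72, 6.89, 7.56, 7.86, 7.88, 8.50, 8.63, 9.36, 10.20
α = 0.40; lower rank = 10 × 0.200 = 2; upper rank = 10 × 0.800 = 8.
The 2nd smallest replicate is 6.72; the 8th is 8.63.

(6.72, 8.63)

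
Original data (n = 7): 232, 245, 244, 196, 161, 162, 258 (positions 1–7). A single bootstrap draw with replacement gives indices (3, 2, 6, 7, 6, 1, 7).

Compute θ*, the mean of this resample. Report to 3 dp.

Resample values: 244, 245, 162, 258, 162, 232, 258.
Mean = (244 + 245 + 162 + 258 + 162 + 232 + 258) / 7 = 1561.0 / 7 = 223.000

θ* = 223.000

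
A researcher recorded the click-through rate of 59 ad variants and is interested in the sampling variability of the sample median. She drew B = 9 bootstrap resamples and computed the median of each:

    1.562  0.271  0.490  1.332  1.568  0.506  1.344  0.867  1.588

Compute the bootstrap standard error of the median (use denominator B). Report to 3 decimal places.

SE* = 0.498

Bootstrap SE is the standard deviation of the 9 replicate medians.
Mean of replicates: (1.562 + 0.271 + 0.490 + 1.332 + 1.568 + 0.506 + 1.344 + 0.867 + 1.588) / 9 = 9.5280 / 9 = 1.0587
Sum of squared deviations: (+0.5033)² + (−0.7877)² + (−0.5687)² + (+0.2733)² + (+0.5093)² + (−0.5527)² + (+0.2853)² + (−0.1917)² + (+0.5293)² = 2.2351
Variance = 2.2351 / 9 = 0.2483
SE* = √0.2483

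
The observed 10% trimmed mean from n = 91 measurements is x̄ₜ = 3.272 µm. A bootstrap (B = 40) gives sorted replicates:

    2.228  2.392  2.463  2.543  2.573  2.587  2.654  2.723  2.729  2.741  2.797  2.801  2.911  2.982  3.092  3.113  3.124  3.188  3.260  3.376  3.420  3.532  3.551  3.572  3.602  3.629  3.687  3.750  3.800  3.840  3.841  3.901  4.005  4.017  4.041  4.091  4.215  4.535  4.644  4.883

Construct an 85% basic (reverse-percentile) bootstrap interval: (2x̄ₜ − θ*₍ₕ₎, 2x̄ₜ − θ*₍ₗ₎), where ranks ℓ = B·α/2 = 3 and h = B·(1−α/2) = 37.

(2.329, 4.081)

Percentile endpoints at ranks 3 and 37: θ*₍3₎ = 2.463, θ*₍37₎ = 4.215.
Basic interval reflects these around x̄ₜ:
  lower = 2 × 3.272 − 4.215 = 2.329
  upper = 2 × 3.272 − 2.463 = 4.081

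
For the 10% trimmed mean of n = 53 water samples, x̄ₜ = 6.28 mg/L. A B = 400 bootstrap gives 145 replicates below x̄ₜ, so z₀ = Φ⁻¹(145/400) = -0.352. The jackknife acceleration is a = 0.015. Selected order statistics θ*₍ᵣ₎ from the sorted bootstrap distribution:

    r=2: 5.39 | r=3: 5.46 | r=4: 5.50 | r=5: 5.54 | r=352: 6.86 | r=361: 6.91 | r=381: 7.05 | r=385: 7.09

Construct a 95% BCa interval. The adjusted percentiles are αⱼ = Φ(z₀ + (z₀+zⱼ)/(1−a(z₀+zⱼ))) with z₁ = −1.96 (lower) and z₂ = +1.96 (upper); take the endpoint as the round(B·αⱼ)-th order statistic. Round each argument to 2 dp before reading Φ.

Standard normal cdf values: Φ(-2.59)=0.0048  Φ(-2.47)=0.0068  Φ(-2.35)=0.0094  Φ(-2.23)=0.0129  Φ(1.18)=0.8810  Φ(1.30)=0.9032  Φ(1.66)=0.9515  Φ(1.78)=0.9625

Lower: z₀ + z₁ = -0.352 + (-1.960) = -2.312; 1 − a(z₀+z₁) = 1 − (0.015)(-2.312) = 1.0347; argument = -0.352 + (-2.312)/1.0347 = -2.5865 → -2.59.
α₁ = Φ(-2.59) = 0.0048; rank = round(400 × 0.0048) = 2; θ*₍2₎ = 5.39.
Upper: z₀ + z₂ = 1.608; 1 − a(z₀+z₂) = 0.9759; argument = 1.2957 → 1.30; α₂ = 0.9032; rank = 361; θ*₍361₎ = 6.91.

(5.39, 6.91)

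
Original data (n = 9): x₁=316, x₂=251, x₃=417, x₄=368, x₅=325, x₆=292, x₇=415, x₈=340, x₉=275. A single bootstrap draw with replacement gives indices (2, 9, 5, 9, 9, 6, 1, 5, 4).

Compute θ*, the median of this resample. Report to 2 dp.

Resample values: 251, 275, 325, 275, 275, 292, 316, 325, 368.
Sorted: 251, 275, 275, 275, 292, 316, 325, 325, 368
Median = middle value = 292.00

θ* = 292.00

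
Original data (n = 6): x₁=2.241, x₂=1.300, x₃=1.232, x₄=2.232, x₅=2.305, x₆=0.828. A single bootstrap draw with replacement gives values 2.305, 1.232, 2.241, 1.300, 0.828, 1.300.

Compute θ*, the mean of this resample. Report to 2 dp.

θ* = 1.53

Mean = (2.305 + 1.232 + 2.241 + 1.300 + 0.828 + 1.300) / 6 = 9.2060 / 6 = 1.53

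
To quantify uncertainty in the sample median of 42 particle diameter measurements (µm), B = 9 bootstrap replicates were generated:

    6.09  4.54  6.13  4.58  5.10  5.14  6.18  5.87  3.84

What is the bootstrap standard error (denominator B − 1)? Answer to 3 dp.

Bootstrap SE is the standard deviation of the 9 replicate medians.
Mean of replicates: (6.09 + 4.54 + 6.13 + 4.58 + 5.10 + 5.14 + 6.18 + 5.87 + 3.84) / 9 = 47.4700 / 9 = 5.2744
Sum of squared deviations: (+0.8156)² + (−0.7344)² + (+0.8556)² + (−0.6944)² + (−0.1744)² + (−0.1344)² + (+0.9056)² + (+0.5956)² + (−1.4344)² = 5.6996
Variance = 5.6996 / 8 = 0.7125
SE* = √0.7125

SE* = 0.844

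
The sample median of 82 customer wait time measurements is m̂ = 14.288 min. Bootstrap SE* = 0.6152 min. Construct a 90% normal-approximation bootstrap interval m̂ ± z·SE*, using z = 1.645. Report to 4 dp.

Margin = 1.645 × 0.6152 = 1.01200
Interval: 14.288 ± 1.01200

(13.2760, 15.3000)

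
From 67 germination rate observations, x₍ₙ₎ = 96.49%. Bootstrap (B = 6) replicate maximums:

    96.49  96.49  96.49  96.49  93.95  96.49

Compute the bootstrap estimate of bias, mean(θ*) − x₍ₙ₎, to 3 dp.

bias = −0.423

mean(θ*) = (96.49 + 96.49 + 96.49 + 96.49 + 93.95 + 96.49) / 6 = 96.0667
bias = 96.0667 − 96.49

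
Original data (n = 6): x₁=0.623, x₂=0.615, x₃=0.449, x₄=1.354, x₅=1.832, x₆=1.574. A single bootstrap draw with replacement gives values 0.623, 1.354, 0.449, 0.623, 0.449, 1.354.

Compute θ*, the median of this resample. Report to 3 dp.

θ* = 0.623

Sorted: 0.449, 0.449, 0.623, 0.623, 1.354, 1.354
Median = average of the two middle values = 0.623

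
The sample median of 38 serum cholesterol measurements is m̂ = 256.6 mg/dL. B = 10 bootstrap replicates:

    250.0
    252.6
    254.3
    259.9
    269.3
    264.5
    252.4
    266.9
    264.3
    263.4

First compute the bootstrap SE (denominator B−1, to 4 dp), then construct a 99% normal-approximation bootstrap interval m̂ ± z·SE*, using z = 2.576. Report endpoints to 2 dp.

Mean of replicates = 259.7600; sum of squared deviations = 428.8440; SE* = √(428.8440/9) = 6.9028
Margin = 2.576 × 6.9028 = 17.782
Interval: 256.6 ± 17.782

(238.82, 274.38)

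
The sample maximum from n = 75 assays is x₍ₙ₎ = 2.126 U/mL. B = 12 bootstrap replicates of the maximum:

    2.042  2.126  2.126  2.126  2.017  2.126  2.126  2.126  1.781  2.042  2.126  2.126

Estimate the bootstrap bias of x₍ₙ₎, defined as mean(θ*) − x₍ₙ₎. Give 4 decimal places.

bias = −0.0518

mean(θ*) = (2.042 + 2.126 + 2.126 + 2.126 + 2.017 + 2.126 + 2.126 + 2.126 + 1.781 + 2.042 + 2.126 + 2.126) / 12 = 2.07417
bias = 2.07417 − 2.126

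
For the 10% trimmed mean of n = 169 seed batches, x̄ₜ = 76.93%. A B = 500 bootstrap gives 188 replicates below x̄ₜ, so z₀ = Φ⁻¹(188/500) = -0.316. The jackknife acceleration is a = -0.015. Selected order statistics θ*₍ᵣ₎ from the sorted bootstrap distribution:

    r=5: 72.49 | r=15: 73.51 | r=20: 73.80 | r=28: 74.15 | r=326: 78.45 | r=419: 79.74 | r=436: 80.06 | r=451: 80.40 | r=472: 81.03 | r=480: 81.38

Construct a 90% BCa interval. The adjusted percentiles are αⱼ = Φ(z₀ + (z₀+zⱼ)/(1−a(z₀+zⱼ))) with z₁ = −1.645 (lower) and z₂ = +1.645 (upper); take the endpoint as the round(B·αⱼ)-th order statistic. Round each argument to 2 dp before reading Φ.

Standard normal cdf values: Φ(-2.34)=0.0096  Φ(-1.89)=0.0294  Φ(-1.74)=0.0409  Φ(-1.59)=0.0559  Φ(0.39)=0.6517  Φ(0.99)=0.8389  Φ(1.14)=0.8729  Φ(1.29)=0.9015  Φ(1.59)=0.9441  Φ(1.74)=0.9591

Lower: z₀ + z₁ = -0.316 + (-1.645) = -1.961; 1 − a(z₀+z₁) = 1 − (-0.015)(-1.961) = 0.9706; argument = -0.316 + (-1.961)/0.9706 = -2.3364 → -2.34.
α₁ = Φ(-2.34) = 0.0096; rank = round(500 × 0.0096) = 5; θ*₍5₎ = 72.49.
Upper: z₀ + z₂ = 1.329; 1 − a(z₀+z₂) = 1.0199; argument = 0.9870 → 0.99; α₂ = 0.8389; rank = 419; θ*₍419₎ = 79.74.

(72.49, 79.74)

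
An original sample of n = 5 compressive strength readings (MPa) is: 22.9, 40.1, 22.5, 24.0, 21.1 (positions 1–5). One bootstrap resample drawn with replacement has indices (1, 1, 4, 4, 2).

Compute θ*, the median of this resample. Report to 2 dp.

Resample values: 22.9, 22.9, 24.0, 24.0, 40.1.
Sorted: 22.9, 22.9, 24.0, 24.0, 40.1
Median = middle value = 24.00

θ* = 24.00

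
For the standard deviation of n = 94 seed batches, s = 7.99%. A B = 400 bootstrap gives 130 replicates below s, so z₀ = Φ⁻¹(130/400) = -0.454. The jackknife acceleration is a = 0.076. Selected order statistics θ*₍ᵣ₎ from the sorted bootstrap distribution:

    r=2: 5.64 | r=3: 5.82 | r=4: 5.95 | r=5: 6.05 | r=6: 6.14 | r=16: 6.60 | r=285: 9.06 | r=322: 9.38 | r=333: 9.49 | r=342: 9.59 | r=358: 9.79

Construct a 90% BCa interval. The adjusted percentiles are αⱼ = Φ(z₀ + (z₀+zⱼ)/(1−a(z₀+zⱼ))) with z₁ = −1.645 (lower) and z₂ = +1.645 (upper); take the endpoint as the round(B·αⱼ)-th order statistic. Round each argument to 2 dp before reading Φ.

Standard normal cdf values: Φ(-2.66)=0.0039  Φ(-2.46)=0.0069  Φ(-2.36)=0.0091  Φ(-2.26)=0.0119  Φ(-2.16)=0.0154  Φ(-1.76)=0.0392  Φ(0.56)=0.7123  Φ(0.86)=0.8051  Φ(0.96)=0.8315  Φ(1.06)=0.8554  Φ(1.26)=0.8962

(6.05, 9.38)

Lower: z₀ + z₁ = -0.454 + (-1.645) = -2.099; 1 − a(z₀+z₁) = 1 − (0.076)(-2.099) = 1.1595; argument = -0.454 + (-2.099)/1.1595 = -2.2642 → -2.26.
α₁ = Φ(-2.26) = 0.0119; rank = round(400 × 0.0119) = 5; θ*₍5₎ = 6.05.
Upper: z₀ + z₂ = 1.191; 1 − a(z₀+z₂) = 0.9095; argument = 0.8555 → 0.86; α₂ = 0.8051; rank = 322; θ*₍322₎ = 9.38.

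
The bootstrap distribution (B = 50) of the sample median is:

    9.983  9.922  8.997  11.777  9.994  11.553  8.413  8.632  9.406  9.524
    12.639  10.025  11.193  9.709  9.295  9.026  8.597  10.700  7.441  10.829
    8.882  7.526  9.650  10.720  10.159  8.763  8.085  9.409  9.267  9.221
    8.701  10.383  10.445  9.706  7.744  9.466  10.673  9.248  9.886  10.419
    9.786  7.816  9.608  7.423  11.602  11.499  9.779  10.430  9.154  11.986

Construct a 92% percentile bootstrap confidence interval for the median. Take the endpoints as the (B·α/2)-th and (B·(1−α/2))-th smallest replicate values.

(7.441, 11.777)

Sorted replicates: 7.423, 7.441, 7.526, 7.744, 7.816, 8.085, 8.413, 8.597, 8.632, 8.701, 8.763, 8.882, 8.997, 9.026, 9.154, 9.221, 9.248, 9.267, 9.295, 9.406, 9.409, 9.466, 9.524, 9.608, 9.650, 9.706, 9.709, 9.779, 9.786, 9.886, 9.922, 9.983, 9.994, 10.025, 10.159, 10.383, 10.419, 10.430, 10.445, 10.673, 10.700, 10.720, 10.829, 11.193, 11.499, 11.553, 11.602, 11.777, 11.986, 12.639
α = 0.08; lower rank = 50 × 0.040 = 2; upper rank = 50 × 0.960 = 48.
The 2nd smallest replicate is 7.441; the 48th is 11.777.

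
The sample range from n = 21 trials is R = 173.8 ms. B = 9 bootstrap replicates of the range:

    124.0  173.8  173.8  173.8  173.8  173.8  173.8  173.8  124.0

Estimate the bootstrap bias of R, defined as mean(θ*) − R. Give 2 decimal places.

bias = −11.07

mean(θ*) = (124.0 + 173.8 + 173.8 + 173.8 + 173.8 + 173.8 + 173.8 + 173.8 + 124.0) / 9 = 162.733
bias = 162.733 − 173.8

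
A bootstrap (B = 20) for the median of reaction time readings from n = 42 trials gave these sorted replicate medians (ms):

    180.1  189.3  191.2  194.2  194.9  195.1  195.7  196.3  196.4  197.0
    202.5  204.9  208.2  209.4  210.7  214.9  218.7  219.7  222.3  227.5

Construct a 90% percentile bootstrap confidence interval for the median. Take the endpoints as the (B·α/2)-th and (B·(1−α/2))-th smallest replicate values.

α = 0.10; lower rank = 20 × 0.050 = 1; upper rank = 20 × 0.950 = 19.
The 1st smallest replicate is 180.1; the 19th is 222.3.

(180.1, 222.3)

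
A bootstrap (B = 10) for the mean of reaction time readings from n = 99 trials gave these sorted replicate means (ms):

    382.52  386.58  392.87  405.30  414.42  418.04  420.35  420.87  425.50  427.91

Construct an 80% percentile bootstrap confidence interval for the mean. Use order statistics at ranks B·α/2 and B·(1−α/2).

α = 0.20; lower rank = 10 × 0.100 = 1; upper rank = 10 × 0.900 = 9.
The 1st smallest replicate is 382.52; the 9th is 425.50.

(382.52, 425.50)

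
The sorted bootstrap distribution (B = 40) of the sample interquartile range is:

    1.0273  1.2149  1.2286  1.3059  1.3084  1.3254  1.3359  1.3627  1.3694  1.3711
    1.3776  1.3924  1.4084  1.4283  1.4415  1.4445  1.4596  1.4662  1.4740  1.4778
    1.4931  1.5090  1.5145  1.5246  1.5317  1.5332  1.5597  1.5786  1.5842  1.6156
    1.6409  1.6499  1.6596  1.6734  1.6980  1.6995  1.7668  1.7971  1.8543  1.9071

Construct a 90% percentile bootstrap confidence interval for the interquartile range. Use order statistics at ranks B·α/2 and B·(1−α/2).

(1.2149, 1.7971)

α = 0.10; lower rank = 40 × 0.050 = 2; upper rank = 40 × 0.950 = 38.
The 2nd smallest replicate is 1.2149; the 38th is 1.7971.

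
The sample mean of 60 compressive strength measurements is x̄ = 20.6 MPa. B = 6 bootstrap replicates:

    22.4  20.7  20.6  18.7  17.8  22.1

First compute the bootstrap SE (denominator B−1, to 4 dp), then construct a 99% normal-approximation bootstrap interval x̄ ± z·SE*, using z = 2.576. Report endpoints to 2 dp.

Mean of replicates = 20.3833; sum of squared deviations = 16.6683; SE* = √(16.6683/5) = 1.8258
Margin = 2.576 × 1.8258 = 4.703
Interval: 20.6 ± 4.703

(15.90, 25.30)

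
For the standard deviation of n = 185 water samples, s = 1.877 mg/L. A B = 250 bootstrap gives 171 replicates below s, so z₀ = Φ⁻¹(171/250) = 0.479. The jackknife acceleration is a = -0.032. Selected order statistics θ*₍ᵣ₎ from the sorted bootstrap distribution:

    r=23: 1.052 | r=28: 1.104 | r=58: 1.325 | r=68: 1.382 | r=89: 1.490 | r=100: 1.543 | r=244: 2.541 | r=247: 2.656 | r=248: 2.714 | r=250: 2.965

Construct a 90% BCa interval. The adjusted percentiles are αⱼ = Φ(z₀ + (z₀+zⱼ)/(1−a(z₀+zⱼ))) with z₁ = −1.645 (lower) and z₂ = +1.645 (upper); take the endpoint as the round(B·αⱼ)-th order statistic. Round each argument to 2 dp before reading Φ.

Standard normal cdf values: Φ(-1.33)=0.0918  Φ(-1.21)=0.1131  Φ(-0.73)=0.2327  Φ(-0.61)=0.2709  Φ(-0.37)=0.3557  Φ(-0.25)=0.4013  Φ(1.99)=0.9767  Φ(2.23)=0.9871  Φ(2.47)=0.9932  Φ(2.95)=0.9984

Lower: z₀ + z₁ = 0.479 + (-1.645) = -1.166; 1 − a(z₀+z₁) = 1 − (-0.032)(-1.166) = 0.9627; argument = 0.479 + (-1.166)/0.9627 = -0.7322 → -0.73.
α₁ = Φ(-0.73) = 0.2327; rank = round(250 × 0.2327) = 58; θ*₍58₎ = 1.325.
Upper: z₀ + z₂ = 2.124; 1 − a(z₀+z₂) = 1.0680; argument = 2.4678 → 2.47; α₂ = 0.9932; rank = 248; θ*₍248₎ = 2.714.

(1.325, 2.714)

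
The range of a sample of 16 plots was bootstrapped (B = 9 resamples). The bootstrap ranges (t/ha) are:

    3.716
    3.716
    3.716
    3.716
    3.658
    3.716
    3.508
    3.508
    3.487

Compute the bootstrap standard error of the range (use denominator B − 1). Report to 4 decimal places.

SE* = 0.1045

Bootstrap SE is the standard deviation of the 9 replicate ranges.
Mean of replicates: (3.716 + 3.716 + 3.716 + 3.716 + 3.658 + 3.716 + 3.508 + 3.508 + 3.487) / 9 = 32.74100 / 9 = 3.63789
Sum of squared deviations: (+0.07811)² + (+0.07811)² + (+0.07811)² + (+0.07811)² + (+0.02011)² + (+0.07811)² + (−0.12989)² + (−0.12989)² + (−0.15089)² = 0.08742
Variance = 0.08742 / 8 = 0.01093
SE* = √0.01093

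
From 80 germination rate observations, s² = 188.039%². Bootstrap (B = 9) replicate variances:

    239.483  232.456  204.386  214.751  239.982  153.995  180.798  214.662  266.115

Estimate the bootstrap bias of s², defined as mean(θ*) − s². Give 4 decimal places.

mean(θ*) = (239.483 + 232.456 + 204.386 + 214.751 + 239.982 + 153.995 + 180.798 + 214.662 + 266.115) / 9 = 216.29200
bias = 216.29200 − 188.039

bias = +28.2530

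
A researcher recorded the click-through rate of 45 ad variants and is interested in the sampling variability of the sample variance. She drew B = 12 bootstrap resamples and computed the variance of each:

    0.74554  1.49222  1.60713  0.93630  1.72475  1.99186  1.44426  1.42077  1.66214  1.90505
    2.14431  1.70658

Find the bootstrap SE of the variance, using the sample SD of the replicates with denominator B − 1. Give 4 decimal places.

SE* = 0.4043

Bootstrap SE is the standard deviation of the 12 replicate variances.
Mean of replicates: (0.74554 + 1.49222 + 1.60713 + 0.93630 + 1.72475 + 1.99186 + 1.44426 + 1.42077 + 1.66214 + 1.90505 + 2.14431 + 1.70658) / 12 = 18.780910 / 12 = 1.565076
Sum of squared deviations: (−0.819536)² + (−0.072856)² + (+0.042054)² + (−0.628776)² + (+0.159674)² + (+0.426784)² + (−0.120816)² + (−0.144306)² + (+0.097064)² + (+0.339974)² + (+0.579234)² + (+0.141504)² = 1.797675
Variance = 1.797675 / 11 = 0.163425
SE* = √0.163425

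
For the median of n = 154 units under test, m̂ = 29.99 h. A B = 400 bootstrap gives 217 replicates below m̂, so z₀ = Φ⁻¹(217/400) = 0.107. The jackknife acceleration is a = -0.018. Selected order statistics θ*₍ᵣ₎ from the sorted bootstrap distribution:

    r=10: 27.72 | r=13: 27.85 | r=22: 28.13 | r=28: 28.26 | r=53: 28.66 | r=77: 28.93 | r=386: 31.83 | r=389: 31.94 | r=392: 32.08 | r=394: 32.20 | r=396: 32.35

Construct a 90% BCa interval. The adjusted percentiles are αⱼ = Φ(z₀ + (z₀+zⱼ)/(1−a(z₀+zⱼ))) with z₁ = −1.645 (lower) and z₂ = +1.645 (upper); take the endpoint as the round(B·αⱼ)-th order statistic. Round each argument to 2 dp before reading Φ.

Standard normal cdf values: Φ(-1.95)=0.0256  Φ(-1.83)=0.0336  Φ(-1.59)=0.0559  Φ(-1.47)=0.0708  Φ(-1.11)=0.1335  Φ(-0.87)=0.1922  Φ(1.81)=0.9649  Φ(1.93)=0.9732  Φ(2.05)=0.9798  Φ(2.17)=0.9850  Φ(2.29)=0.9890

Lower: z₀ + z₁ = 0.107 + (-1.645) = -1.538; 1 − a(z₀+z₁) = 1 − (-0.018)(-1.538) = 0.9723; argument = 0.107 + (-1.538)/0.9723 = -1.4748 → -1.47.
α₁ = Φ(-1.47) = 0.0708; rank = round(400 × 0.0708) = 28; θ*₍28₎ = 28.26.
Upper: z₀ + z₂ = 1.752; 1 − a(z₀+z₂) = 1.0315; argument = 1.8054 → 1.81; α₂ = 0.9649; rank = 386; θ*₍386₎ = 31.83.

(28.26, 31.83)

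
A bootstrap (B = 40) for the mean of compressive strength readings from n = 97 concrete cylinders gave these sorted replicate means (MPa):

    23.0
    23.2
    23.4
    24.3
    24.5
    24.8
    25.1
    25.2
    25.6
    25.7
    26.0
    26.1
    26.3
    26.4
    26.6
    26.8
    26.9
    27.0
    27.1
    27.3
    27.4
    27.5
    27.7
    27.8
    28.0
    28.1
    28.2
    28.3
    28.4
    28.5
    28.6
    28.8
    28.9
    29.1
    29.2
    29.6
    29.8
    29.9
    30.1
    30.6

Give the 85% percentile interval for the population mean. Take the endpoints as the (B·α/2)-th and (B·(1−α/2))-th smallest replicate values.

α = 0.15; lower rank = 40 × 0.075 = 3; upper rank = 40 × 0.925 = 37.
The 3rd smallest replicate is 23.4; the 37th is 29.8.

(23.4, 29.8)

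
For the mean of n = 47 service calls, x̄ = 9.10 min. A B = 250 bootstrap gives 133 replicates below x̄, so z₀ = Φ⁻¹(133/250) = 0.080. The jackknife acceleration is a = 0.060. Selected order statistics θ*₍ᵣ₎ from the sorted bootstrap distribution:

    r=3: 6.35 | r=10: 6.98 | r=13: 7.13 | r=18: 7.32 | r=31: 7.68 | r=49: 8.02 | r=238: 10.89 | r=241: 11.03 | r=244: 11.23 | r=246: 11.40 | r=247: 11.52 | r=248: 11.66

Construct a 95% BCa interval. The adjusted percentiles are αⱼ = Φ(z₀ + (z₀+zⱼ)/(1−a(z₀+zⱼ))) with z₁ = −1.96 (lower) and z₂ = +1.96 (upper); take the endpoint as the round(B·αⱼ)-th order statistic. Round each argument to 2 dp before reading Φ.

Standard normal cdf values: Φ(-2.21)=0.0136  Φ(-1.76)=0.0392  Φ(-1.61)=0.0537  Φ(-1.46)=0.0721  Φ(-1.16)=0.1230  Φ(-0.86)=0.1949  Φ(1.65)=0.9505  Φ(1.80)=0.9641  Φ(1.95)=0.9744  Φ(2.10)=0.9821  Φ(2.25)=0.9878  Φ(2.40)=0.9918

Lower: z₀ + z₁ = 0.080 + (-1.960) = -1.880; 1 − a(z₀+z₁) = 1 − (0.060)(-1.880) = 1.1128; argument = 0.080 + (-1.880)/1.1128 = -1.6094 → -1.61.
α₁ = Φ(-1.61) = 0.0537; rank = round(250 × 0.0537) = 13; θ*₍13₎ = 7.13.
Upper: z₀ + z₂ = 2.040; 1 − a(z₀+z₂) = 0.8776; argument = 2.4045 → 2.40; α₂ = 0.9918; rank = 248; θ*₍248₎ = 11.66.

(7.13, 11.66)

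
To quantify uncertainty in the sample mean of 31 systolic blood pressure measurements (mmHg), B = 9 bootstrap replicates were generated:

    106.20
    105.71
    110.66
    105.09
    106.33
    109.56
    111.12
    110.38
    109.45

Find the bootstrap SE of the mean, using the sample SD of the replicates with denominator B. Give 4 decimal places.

SE* = 2.2622

Bootstrap SE is the standard deviation of the 9 replicate means.
Mean of replicates: (106.20 + 105.71 + 110.66 + 105.09 + 106.33 + 109.56 + 111.12 + 110.38 + 109.45) / 9 = 974.50000 / 9 = 108.27778
Sum of squared deviations: (−2.07778)² + (−2.56778)² + (+2.38222)² + (−3.18778)² + (−1.94778)² + (+1.28222)² + (+2.84222)² + (+2.10222)² + (+1.17222)² = 46.05716
Variance = 46.05716 / 9 = 5.11746
SE* = √5.11746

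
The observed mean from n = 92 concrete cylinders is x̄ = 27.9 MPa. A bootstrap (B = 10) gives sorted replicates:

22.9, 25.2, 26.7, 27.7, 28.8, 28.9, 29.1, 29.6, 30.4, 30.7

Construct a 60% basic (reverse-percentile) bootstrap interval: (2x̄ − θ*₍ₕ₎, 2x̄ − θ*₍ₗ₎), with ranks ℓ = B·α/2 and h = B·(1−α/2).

Percentile endpoints at ranks 2 and 8: θ*₍2₎ = 25.2, θ*₍8₎ = 29.6.
Basic interval reflects these around x̄:
  lower = 2 × 27.9 − 29.6 = 26.2
  upper = 2 × 27.9 − 25.2 = 30.6

(26.2, 30.6)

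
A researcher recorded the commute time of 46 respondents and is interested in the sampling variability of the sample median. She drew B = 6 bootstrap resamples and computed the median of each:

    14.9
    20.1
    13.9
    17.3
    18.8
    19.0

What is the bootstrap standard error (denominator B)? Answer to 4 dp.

SE* = 2.2470

Bootstrap SE is the standard deviation of the 6 replicate medians.
Mean of replicates: (14.9 + 20.1 + 13.9 + 17.3 + 18.8 + 19.0) / 6 = 104.00000 / 6 = 17.33333
Sum of squared deviations: (−2.43333)² + (+2.76667)² + (−3.43333)² + (−0.03333)² + (+1.46667)² + (+1.66667)² = 30.29333
Variance = 30.29333 / 6 = 5.04889
SE* = √5.04889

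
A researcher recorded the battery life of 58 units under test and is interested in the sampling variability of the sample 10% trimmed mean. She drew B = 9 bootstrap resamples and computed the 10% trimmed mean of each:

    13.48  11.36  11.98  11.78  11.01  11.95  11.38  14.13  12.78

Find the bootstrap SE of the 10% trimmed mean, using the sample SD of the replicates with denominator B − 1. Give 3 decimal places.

SE* = 1.048

Bootstrap SE is the standard deviation of the 9 replicate 10% trimmed means.
Mean of replicates: (13.48 + 11.36 + 11.98 + 11.78 + 11.01 + 11.95 + 11.38 + 14.13 + 12.78) / 9 = 109.8500 / 9 = 12.2056
Sum of squared deviations: (+1.2744)² + (−0.8456)² + (−0.2256)² + (−0.4256)² + (−1.1956)² + (−0.2556)² + (−0.8256)² + (+1.9244)² + (+0.5744)² = 8.7808
Variance = 8.7808 / 8 = 1.0976
SE* = √1.0976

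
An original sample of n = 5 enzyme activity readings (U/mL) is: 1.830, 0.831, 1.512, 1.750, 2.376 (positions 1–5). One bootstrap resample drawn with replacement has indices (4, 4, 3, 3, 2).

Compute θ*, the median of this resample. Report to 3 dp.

θ* = 1.512

Resample values: 1.750, 1.750, 1.512, 1.512, 0.831.
Sorted: 0.831, 1.512, 1.512, 1.750, 1.750
Median = middle value = 1.512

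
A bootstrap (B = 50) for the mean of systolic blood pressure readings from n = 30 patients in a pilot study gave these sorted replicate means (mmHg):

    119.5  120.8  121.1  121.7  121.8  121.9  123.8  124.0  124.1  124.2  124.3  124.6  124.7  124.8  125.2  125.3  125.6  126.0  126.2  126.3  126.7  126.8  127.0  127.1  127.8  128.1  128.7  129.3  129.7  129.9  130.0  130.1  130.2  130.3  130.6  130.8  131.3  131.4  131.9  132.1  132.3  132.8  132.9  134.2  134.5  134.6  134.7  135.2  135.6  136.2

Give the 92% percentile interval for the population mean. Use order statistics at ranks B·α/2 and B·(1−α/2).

(120.8, 135.2)

α = 0.08; lower rank = 50 × 0.040 = 2; upper rank = 50 × 0.960 = 48.
The 2nd smallest replicate is 120.8; the 48th is 135.2.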